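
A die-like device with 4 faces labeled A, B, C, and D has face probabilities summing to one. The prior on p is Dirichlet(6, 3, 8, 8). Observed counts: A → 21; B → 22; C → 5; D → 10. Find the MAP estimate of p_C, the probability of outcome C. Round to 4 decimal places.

MAP estimate of p_C = 0.1519

The posterior is Dirichlet(αᵢ + nᵢ) = Dirichlet(27, 25, 13, 18).
For a Dirichlet(a₁,…,a_K) with all aᵢ > 1, the mode has j-th component (aⱼ − 1)/(Σaᵢ − K).
Here Σaᵢ = 83 and K = 4, so p_C = (13 − 1)/(83 − 4) = 12/79 ≈ 0.1519.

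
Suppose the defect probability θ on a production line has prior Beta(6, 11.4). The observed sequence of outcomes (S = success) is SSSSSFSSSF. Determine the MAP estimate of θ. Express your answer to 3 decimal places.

Prior: Beta(6, 11.4).
Data: 8 successes in 10 trials (from the sequence). The binomial likelihood contributes θ^8(1−θ)^2, so the posterior is Beta(6+8, 11.4+2) = Beta(14, 13.4).
For Beta(a, b) with a, b > 1 the mode is (a−1)/(a+b−2) = 13/25.4 ≈ 0.512.

θ̂_MAP = 0.512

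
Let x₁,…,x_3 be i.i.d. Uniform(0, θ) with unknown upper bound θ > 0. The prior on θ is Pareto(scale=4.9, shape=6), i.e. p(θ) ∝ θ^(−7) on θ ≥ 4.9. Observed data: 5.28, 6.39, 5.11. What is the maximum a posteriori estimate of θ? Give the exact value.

The Uniform(0, θ) likelihood is θ^(−n) for θ ≥ max(xᵢ), zero otherwise. Here max(xᵢ) = 6.39.
Posterior ∝ θ^(−7) · θ^(−3) = θ^(−10) on θ ≥ max(4.9, 6.39) = 6.39.
This density is strictly decreasing in θ, so the posterior mode lies at the lower boundary of the support.

θ̂_MAP = 6.39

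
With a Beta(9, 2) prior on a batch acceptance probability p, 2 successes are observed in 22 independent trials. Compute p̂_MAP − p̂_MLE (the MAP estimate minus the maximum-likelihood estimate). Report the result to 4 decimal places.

Posterior is Beta(11, 22); MAP = (11−1)/(33−2) = 10/31 ≈ 0.32258.
MLE ignores the prior: p̂_MLE = k/n = 2/22 ≈ 0.09091.
Difference = 10/31 − 2/22 = 79/341 ≈ 0.2317.

MAP − MLE = 0.2317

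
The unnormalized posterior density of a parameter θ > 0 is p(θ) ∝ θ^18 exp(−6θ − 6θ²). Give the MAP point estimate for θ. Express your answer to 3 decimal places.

ℓ'(θ) = 18/θ − 6 − 12θ. Setting this to zero and multiplying by θ: 12θ² + 6θ − 18 = 0.
θ = (−6 + √(6² + 4·12·18)) / (2·12) = (−6 + √900) / 24 = (−6 + 30)/24 = 1.
ℓ''(θ) = −18/θ² − 12 < 0, confirming a maximum.

θ̂_MAP = 1.000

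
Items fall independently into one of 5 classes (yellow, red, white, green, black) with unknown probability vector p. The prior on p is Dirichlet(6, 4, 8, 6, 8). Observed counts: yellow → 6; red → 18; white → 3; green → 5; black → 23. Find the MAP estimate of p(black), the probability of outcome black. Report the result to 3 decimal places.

MAP estimate of p(black) = 0.366

The posterior is Dirichlet(αᵢ + nᵢ) = Dirichlet(12, 22, 11, 11, 31).
For a Dirichlet(a₁,…,a_K) with all aᵢ > 1, the mode has j-th component (aⱼ − 1)/(Σaᵢ − K).
Here Σaᵢ = 87 and K = 5, so p(black) = (31 − 1)/(87 − 5) = 30/82 ≈ 0.366.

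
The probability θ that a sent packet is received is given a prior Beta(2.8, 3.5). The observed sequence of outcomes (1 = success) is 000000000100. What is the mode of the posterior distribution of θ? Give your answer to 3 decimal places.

θ̂_MAP = 0.172

Prior: Beta(2.8, 3.5).
Data: 1 success in 12 trials (from the sequence). The binomial likelihood contributes θ(1−θ)^11, so the posterior is Beta(2.8+1, 3.5+11) = Beta(3.8, 14.5).
For Beta(a, b) with a, b > 1 the mode is (a−1)/(a+b−2) = 2.8/16.3 ≈ 0.172.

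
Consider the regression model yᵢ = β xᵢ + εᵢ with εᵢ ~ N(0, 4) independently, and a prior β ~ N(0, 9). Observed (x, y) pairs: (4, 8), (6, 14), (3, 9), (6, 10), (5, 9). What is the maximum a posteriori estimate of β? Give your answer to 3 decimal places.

β̂_MAP = 2.025

log p(β | y) = −Σ(yᵢ − βxᵢ)²/(2·4) − β²/(2·9) + const.
Setting the derivative to zero: Σxᵢ(yᵢ − βxᵢ)/4 − β/9 = 0, so β = Σxᵢyᵢ / (Σxᵢ² + σ²/τ²).
Σxᵢyᵢ = 4·8 + 6·14 + 3·9 + 6·10 + 5·9 = 248; Σxᵢ² = 122; σ²/τ² = 4/9.
β̂_MAP = 248 / (122 + 4/9) = 248/(1102/9) = 1116/551 ≈ 2.025.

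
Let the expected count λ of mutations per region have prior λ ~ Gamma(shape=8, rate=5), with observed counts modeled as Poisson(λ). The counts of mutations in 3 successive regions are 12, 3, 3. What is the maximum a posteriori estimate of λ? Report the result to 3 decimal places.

Σxᵢ = 12+3+3 = 18, with n = 3.
Posterior ∝ λ^7e^(−5λ) · λ^18e^(−3λ) = λ^25e^(−8λ), i.e. Gamma(shape=26, rate=8).
The mode of a Gamma(a, b) with a ≥ 1 (shape–rate) is (a−1)/b = 25/8 ≈ 3.125.

λ̂_MAP = 3.125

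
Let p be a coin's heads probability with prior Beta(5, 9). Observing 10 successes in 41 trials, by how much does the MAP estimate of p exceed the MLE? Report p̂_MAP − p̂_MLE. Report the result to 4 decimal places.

Posterior is Beta(15, 40); MAP = (15−1)/(55−2) = 14/53 ≈ 0.26415.
MLE ignores the prior: p̂_MLE = k/n = 10/41 ≈ 0.24390.
Difference = 14/53 − 10/41 = 44/2173 ≈ 0.0202.

MAP − MLE = 0.0202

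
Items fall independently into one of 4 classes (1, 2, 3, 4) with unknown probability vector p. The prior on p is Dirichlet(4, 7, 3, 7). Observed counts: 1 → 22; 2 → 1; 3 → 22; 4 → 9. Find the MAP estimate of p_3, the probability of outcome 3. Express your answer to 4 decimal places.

MAP estimate: 0.3380

The posterior is Dirichlet(αᵢ + nᵢ) = Dirichlet(26, 8, 25, 16).
For a Dirichlet(a₁,…,a_K) with all aᵢ > 1, the mode has j-th component (aⱼ − 1)/(Σaᵢ − K).
Here Σaᵢ = 75 and K = 4, so p_3 = (25 − 1)/(75 − 4) = 24/71 ≈ 0.3380.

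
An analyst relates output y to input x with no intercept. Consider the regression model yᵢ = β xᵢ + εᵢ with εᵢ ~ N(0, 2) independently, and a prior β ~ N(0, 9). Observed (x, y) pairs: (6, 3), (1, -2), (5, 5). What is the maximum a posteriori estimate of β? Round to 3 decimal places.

β̂_MAP = 0.659

log p(β | y) = −Σ(yᵢ − βxᵢ)²/(2·2) − β²/(2·9) + const.
Setting the derivative to zero: Σxᵢ(yᵢ − βxᵢ)/2 − β/9 = 0, so β = Σxᵢyᵢ / (Σxᵢ² + σ²/τ²).
Σxᵢyᵢ = 6·3 + 1·(-2) + 5·5 = 41; Σxᵢ² = 62; σ²/τ² = 2/9.
β̂_MAP = 41 / (62 + 2/9) = 41/(560/9) = 369/560 ≈ 0.659.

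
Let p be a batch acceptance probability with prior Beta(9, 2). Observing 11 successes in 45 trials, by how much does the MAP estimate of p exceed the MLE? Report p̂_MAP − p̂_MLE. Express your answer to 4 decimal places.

MAP − MLE = 0.1074

Posterior is Beta(20, 36); MAP = (20−1)/(56−2) = 19/54 ≈ 0.35185.
MLE ignores the prior: p̂_MLE = k/n = 11/45 ≈ 0.24444.
Difference = 19/54 − 11/45 = 29/270 ≈ 0.1074.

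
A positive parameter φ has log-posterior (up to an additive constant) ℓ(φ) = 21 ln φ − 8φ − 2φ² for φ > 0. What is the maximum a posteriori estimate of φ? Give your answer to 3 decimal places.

φ̂_MAP = 1.500

ℓ'(φ) = 21/φ − 8 − 4φ. Setting this to zero and multiplying by φ: 4φ² + 8φ − 21 = 0.
φ = (−8 + √(8² + 4·4·21)) / (2·4) = (−8 + √400) / 8 = (−8 + 20)/8 = 3/2.
ℓ''(φ) = −21/φ² − 4 < 0, confirming a maximum.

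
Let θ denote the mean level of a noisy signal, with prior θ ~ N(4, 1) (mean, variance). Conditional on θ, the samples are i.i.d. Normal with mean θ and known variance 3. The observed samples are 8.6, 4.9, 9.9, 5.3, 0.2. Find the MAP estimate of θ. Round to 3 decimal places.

n = 5; x̄ = (8.6 + 4.9 + 9.9 + 5.3 + 0.2)/5 = 28.9/5 = 5.78.
For a Normal prior and Normal likelihood with known variance, the posterior is Normal; its mode equals its mean, the precision-weighted average.
Prior precision 1/σ₀² = 1/1 = 1; data precision n/σ² = 5/3.
θ̂ = (1·4 + (5/3)·5.78) / (1 + 5/3) = (409/30)/(8/3) = 5.1125 ≈ 5.113.

θ̂_MAP = 5.113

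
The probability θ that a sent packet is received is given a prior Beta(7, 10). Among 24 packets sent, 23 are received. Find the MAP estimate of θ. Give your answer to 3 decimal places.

Prior: Beta(7, 10).
Data: 23 successes in 24 trials. The binomial likelihood contributes θ^23(1−θ)^1, so the posterior is Beta(7+23, 10+1) = Beta(30, 11).
For Beta(a, b) with a, b > 1 the mode is (a−1)/(a+b−2) = 29/39 ≈ 0.744.

θ̂_MAP = 0.744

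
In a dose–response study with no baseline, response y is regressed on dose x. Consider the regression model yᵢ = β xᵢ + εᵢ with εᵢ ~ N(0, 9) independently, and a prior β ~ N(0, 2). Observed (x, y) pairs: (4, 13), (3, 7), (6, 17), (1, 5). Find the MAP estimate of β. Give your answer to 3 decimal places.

log p(β | y) = −Σ(yᵢ − βxᵢ)²/(2·9) − β²/(2·2) + const.
Setting the derivative to zero: Σxᵢ(yᵢ − βxᵢ)/9 − β/2 = 0, so β = Σxᵢyᵢ / (Σxᵢ² + σ²/τ²).
Σxᵢyᵢ = 4·13 + 3·7 + 6·17 + 1·5 = 180; Σxᵢ² = 62; σ²/τ² = 4.5.
β̂_MAP = 180 / (62 + 4.5) = 180/66.5 ≈ 2.707.

β̂_MAP = 2.707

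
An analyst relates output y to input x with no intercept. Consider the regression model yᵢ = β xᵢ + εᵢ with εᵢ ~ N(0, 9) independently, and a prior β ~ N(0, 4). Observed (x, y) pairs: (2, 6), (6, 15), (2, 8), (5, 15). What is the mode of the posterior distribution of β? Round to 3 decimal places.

log p(β | y) = −Σ(yᵢ − βxᵢ)²/(2·9) − β²/(2·4) + const.
Setting the derivative to zero: Σxᵢ(yᵢ − βxᵢ)/9 − β/4 = 0, so β = Σxᵢyᵢ / (Σxᵢ² + σ²/τ²).
Σxᵢyᵢ = 2·6 + 6·15 + 2·8 + 5·15 = 193; Σxᵢ² = 69; σ²/τ² = 2.25.
β̂_MAP = 193 / (69 + 2.25) = 193/71.25 ≈ 2.709.

β̂_MAP = 2.709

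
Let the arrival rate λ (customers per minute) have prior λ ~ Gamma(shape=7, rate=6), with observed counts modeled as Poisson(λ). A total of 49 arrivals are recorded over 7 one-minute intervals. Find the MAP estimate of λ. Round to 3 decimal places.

Σxᵢ = 49, n = 7.
Posterior ∝ λ^6e^(−6λ) · λ^49e^(−7λ) = λ^55e^(−13λ), i.e. Gamma(shape=56, rate=13).
The mode of a Gamma(a, b) with a ≥ 1 (shape–rate) is (a−1)/b = 55/13 ≈ 4.231.

λ̂_MAP = 4.231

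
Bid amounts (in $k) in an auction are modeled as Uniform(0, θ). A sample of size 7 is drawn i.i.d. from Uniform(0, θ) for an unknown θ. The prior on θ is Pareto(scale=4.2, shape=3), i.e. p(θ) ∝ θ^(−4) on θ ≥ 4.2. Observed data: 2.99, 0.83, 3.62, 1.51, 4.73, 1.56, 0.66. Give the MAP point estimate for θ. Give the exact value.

The Uniform(0, θ) likelihood is θ^(−n) for θ ≥ max(xᵢ), zero otherwise. Here max(xᵢ) = 4.73.
Posterior ∝ θ^(−4) · θ^(−7) = θ^(−11) on θ ≥ max(4.2, 4.73) = 4.73.
This density is strictly decreasing in θ, so the posterior mode lies at the lower boundary of the support.

θ̂_MAP = 4.73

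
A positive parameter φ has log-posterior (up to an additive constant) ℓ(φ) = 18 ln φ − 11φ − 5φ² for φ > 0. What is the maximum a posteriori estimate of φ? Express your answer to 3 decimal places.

ℓ'(φ) = 18/φ − 11 − 10φ. Setting this to zero and multiplying by φ: 10φ² + 11φ − 18 = 0.
φ = (−11 + √(11² + 4·10·18)) / (2·10) = (−11 + √841) / 20 = (−11 + 29)/20 = 9/10.
ℓ''(φ) = −18/φ² − 10 < 0, confirming a maximum.

φ̂_MAP = 0.900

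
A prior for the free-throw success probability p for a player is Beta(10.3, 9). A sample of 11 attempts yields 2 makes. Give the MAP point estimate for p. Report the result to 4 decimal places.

p̂_MAP = 0.3993

Prior: Beta(10.3, 9).
Data: 2 successes in 11 trials. The binomial likelihood contributes p^2(1−p)^9, so the posterior is Beta(10.3+2, 9+9) = Beta(12.3, 18).
For Beta(a, b) with a, b > 1 the mode is (a−1)/(a+b−2) = 11.3/28.3 ≈ 0.3993.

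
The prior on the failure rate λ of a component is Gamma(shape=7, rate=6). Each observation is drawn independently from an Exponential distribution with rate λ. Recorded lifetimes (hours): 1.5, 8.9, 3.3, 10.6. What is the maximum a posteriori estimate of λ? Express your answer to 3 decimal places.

The Exponential(rate=λ) likelihood is ∝ λ^n e^(−λΣtᵢ). Here n = 4 and Σtᵢ = 1.5 + 8.9 + 3.3 + 10.6 = 24.3.
Posterior ∝ λ^6e^(−6λ) · λ^4e^(−24.3λ) = λ^10e^(−30.3λ), i.e. Gamma(11, 30.3).
Mode = (a−1)/b = 10/30.3 ≈ 0.330.

λ̂_MAP = 0.330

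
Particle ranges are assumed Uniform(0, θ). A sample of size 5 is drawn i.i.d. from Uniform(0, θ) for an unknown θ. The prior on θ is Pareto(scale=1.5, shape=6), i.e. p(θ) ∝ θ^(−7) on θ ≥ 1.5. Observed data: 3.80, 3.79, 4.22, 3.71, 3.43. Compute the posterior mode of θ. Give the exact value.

θ̂_MAP = 4.22

The Uniform(0, θ) likelihood is θ^(−n) for θ ≥ max(xᵢ), zero otherwise. Here max(xᵢ) = 4.22.
Posterior ∝ θ^(−7) · θ^(−5) = θ^(−12) on θ ≥ max(1.5, 4.22) = 4.22.
This density is strictly decreasing in θ, so the posterior mode lies at the lower boundary of the support.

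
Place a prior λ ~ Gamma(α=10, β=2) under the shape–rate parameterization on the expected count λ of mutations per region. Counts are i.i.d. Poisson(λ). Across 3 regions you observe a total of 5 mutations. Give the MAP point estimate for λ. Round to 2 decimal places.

Σxᵢ = 5, n = 3.
Posterior ∝ λ^9e^(−2λ) · λ^5e^(−3λ) = λ^14e^(−5λ), i.e. Gamma(shape=15, rate=5).
The mode of a Gamma(a, b) with a ≥ 1 (shape–rate) is (a−1)/b = 14/5 ≈ 2.80.

λ̂_MAP = 2.80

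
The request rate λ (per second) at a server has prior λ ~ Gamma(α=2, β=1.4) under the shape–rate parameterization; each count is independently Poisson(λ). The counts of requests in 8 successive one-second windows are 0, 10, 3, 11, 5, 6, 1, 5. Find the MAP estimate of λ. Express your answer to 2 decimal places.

Σxᵢ = 0+10+3+11+5+6+1+5 = 41, with n = 8.
Posterior ∝ λe^(−1.4λ) · λ^41e^(−8λ) = λ^42e^(−9.4λ), i.e. Gamma(shape=43, rate=9.4).
The mode of a Gamma(a, b) with a ≥ 1 (shape–rate) is (a−1)/b = 42/9.4 ≈ 4.47.

λ̂_MAP = 4.47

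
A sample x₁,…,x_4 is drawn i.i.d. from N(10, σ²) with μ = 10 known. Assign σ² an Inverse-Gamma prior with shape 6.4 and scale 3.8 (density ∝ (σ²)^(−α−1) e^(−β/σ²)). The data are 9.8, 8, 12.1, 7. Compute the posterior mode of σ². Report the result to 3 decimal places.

σ̂²_MAP = 1.332

Sum of squared deviations about the known mean: SS = (9.8−10)² + (8−10)² + (12.1−10)² + (7−10)² = 17.45.
The Normal likelihood contributes (σ²)^(−n/2) exp(−SS/(2σ²)), so the posterior is Inverse-Gamma(α + n/2, β + SS/2) = Inverse-Gamma(8.4, 12.525).
The mode of Inverse-Gamma(a, b) is b/(a+1) = 12.525/9.4 ≈ 1.332.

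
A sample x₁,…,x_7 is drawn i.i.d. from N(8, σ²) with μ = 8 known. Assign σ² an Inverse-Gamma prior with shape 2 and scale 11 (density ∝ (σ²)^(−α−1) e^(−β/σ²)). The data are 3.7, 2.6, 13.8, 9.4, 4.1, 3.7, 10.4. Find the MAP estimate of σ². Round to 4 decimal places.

σ̂²_MAP = 11.1315

Sum of squared deviations about the known mean: SS = (3.7−8)² + (2.6−8)² + (13.8−8)² + (9.4−8)² + (4.1−8)² + (3.7−8)² + (10.4−8)² = 122.71.
The Normal likelihood contributes (σ²)^(−n/2) exp(−SS/(2σ²)), so the posterior is Inverse-Gamma(α + n/2, β + SS/2) = Inverse-Gamma(5.5, 72.355).
The mode of Inverse-Gamma(a, b) is b/(a+1) = 72.355/6.5 ≈ 11.1315.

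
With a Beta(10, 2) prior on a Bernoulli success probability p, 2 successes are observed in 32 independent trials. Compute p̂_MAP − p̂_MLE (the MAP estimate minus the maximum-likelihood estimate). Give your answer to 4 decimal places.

MAP − MLE = 0.1994

Posterior is Beta(12, 32); MAP = (12−1)/(44−2) = 11/42 ≈ 0.26190.
MLE ignores the prior: p̂_MLE = k/n = 2/32 ≈ 0.06250.
Difference = 11/42 − 2/32 = 67/336 ≈ 0.1994.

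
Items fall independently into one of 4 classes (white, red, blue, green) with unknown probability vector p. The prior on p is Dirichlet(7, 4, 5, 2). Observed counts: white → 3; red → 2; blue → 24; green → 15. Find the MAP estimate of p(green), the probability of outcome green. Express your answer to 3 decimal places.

The posterior is Dirichlet(αᵢ + nᵢ) = Dirichlet(10, 6, 29, 17).
For a Dirichlet(a₁,…,a_K) with all aᵢ > 1, the mode has j-th component (aⱼ − 1)/(Σaᵢ − K).
Here Σaᵢ = 62 and K = 4, so p(green) = (17 − 1)/(62 − 4) = 16/58 ≈ 0.276.

MAP estimate of p(green) = 0.276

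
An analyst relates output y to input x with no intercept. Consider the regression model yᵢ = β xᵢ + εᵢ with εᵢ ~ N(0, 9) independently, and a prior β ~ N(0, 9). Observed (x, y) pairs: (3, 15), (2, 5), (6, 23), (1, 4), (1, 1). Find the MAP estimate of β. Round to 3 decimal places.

β̂_MAP = 3.808

log p(β | y) = −Σ(yᵢ − βxᵢ)²/(2·9) − β²/(2·9) + const.
Setting the derivative to zero: Σxᵢ(yᵢ − βxᵢ)/9 − β/9 = 0, so β = Σxᵢyᵢ / (Σxᵢ² + σ²/τ²).
Σxᵢyᵢ = 3·15 + 2·5 + 6·23 + 1·4 + 1·1 = 198; Σxᵢ² = 51; σ²/τ² = 1.
β̂_MAP = 198 / (51 + 1) = 198/52 ≈ 3.808.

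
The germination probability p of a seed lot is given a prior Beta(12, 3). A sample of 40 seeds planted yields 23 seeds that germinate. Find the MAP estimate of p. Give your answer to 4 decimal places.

Prior: Beta(12, 3).
Data: 23 successes in 40 trials. The binomial likelihood contributes p^23(1−p)^17, so the posterior is Beta(12+23, 3+17) = Beta(35, 20).
For Beta(a, b) with a, b > 1 the mode is (a−1)/(a+b−2) = 34/53 ≈ 0.6415.

p̂_MAP = 0.6415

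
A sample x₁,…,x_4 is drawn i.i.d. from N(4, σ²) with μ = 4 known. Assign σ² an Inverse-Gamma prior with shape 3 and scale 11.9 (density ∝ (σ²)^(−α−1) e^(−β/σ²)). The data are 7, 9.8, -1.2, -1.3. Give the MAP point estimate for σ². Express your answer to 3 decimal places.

σ̂²_MAP = 10.131

Sum of squared deviations about the known mean: SS = (7−4)² + (9.8−4)² + (-1.2−4)² + (-1.3−4)² = 97.77.
The Normal likelihood contributes (σ²)^(−n/2) exp(−SS/(2σ²)), so the posterior is Inverse-Gamma(α + n/2, β + SS/2) = Inverse-Gamma(5, 60.785).
The mode of Inverse-Gamma(a, b) is b/(a+1) = 60.785/6 ≈ 10.131.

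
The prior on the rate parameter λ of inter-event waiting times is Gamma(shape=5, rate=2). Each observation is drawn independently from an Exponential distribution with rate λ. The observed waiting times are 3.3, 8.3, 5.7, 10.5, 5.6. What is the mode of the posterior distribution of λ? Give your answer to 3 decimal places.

The Exponential(rate=λ) likelihood is ∝ λ^n e^(−λΣtᵢ). Here n = 5 and Σtᵢ = 3.3 + 8.3 + 5.7 + 10.5 + 5.6 = 33.4.
Posterior ∝ λ^4e^(−2λ) · λ^5e^(−33.4λ) = λ^9e^(−35.4λ), i.e. Gamma(10, 35.4).
Mode = (a−1)/b = 9/35.4 ≈ 0.254.

λ̂_MAP = 0.254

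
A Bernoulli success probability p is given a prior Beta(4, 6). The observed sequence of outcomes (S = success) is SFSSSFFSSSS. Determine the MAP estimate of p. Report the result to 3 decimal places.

p̂_MAP = 0.579

Prior: Beta(4, 6).
Data: 8 successes in 11 trials (from the sequence). The binomial likelihood contributes p^8(1−p)^3, so the posterior is Beta(4+8, 6+3) = Beta(12, 9).
For Beta(a, b) with a, b > 1 the mode is (a−1)/(a+b−2) = 11/19 ≈ 0.579.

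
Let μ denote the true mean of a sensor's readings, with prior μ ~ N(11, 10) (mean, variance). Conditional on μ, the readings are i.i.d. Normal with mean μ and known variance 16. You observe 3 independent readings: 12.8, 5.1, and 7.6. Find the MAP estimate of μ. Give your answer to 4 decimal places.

n = 3; x̄ = (12.8 + 5.1 + 7.6)/3 = 25.5/3 = 8.5.
For a Normal prior and Normal likelihood with known variance, the posterior is Normal; its mode equals its mean, the precision-weighted average.
Prior precision 1/σ₀² = 1/10 = 0.1; data precision n/σ² = 3/16 = 0.1875.
μ̂ = (0.1·11 + 0.1875·8.5) / (0.1 + 0.1875) = 2.69375/0.2875 = 431/46 ≈ 9.3696.

μ̂_MAP = 9.3696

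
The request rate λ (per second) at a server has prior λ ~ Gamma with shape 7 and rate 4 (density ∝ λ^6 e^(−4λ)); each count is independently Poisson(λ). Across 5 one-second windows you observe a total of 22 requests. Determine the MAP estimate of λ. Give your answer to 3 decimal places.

λ̂_MAP = 3.111

Σxᵢ = 22, n = 5.
Posterior ∝ λ^6e^(−4λ) · λ^22e^(−5λ) = λ^28e^(−9λ), i.e. Gamma(shape=29, rate=9).
The mode of a Gamma(a, b) with a ≥ 1 (shape–rate) is (a−1)/b = 28/9 ≈ 3.111.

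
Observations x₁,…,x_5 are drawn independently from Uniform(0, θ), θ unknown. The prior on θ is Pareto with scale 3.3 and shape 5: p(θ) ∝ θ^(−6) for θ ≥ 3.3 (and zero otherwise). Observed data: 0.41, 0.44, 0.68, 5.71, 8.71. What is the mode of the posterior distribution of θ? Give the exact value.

The Uniform(0, θ) likelihood is θ^(−n) for θ ≥ max(xᵢ), zero otherwise. Here max(xᵢ) = 8.71.
Posterior ∝ θ^(−6) · θ^(−5) = θ^(−11) on θ ≥ max(3.3, 8.71) = 8.71.
This density is strictly decreasing in θ, so the posterior mode lies at the lower boundary of the support.

θ̂_MAP = 8.71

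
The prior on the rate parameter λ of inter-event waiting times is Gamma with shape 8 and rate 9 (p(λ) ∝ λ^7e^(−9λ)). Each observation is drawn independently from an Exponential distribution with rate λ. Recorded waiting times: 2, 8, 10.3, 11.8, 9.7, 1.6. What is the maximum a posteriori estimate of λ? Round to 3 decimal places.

λ̂_MAP = 0.248

The Exponential(rate=λ) likelihood is ∝ λ^n e^(−λΣtᵢ). Here n = 6 and Σtᵢ = 2 + 8 + 10.3 + 11.8 + 9.7 + 1.6 = 43.4.
Posterior ∝ λ^7e^(−9λ) · λ^6e^(−43.4λ) = λ^13e^(−52.4λ), i.e. Gamma(14, 52.4).
Mode = (a−1)/b = 13/52.4 ≈ 0.248.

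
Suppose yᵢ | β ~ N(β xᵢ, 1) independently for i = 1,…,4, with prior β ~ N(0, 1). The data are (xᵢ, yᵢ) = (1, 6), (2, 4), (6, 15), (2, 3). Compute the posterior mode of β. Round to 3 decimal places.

log p(β | y) = −Σ(yᵢ − βxᵢ)²/(2·1) − β²/(2·1) + const.
Setting the derivative to zero: Σxᵢ(yᵢ − βxᵢ)/1 − β/1 = 0, so β = Σxᵢyᵢ / (Σxᵢ² + σ²/τ²).
Σxᵢyᵢ = 1·6 + 2·4 + 6·15 + 2·3 = 110; Σxᵢ² = 45; σ²/τ² = 1.
β̂_MAP = 110 / (45 + 1) = 110/46 ≈ 2.391.

β̂_MAP = 2.391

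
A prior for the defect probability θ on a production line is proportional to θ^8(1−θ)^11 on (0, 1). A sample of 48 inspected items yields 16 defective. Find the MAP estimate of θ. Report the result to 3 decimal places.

θ̂_MAP = 0.358

The prior density ∝ θ^8(1−θ)^11 is the kernel of Beta(9, 12).
Data: 16 successes in 48 trials. The binomial likelihood contributes θ^16(1−θ)^32, so the posterior is Beta(9+16, 12+32) = Beta(25, 44).
For Beta(a, b) with a, b > 1 the mode is (a−1)/(a+b−2) = 24/67 ≈ 0.358.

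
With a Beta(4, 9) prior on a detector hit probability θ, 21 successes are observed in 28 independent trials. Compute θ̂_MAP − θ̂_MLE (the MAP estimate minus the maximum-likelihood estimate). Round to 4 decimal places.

Posterior is Beta(25, 16); MAP = (25−1)/(41−2) = 24/39 ≈ 0.61538.
MLE ignores the prior: θ̂_MLE = k/n = 21/28 ≈ 0.75000.
Difference = 24/39 − 21/28 = -7/52 ≈ -0.1346.

MAP − MLE = -0.1346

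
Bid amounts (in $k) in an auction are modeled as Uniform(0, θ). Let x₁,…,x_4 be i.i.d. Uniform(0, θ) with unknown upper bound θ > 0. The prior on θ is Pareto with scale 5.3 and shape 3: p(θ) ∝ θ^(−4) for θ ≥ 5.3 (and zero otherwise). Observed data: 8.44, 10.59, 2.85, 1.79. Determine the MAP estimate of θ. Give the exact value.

θ̂_MAP = 10.59

The Uniform(0, θ) likelihood is θ^(−n) for θ ≥ max(xᵢ), zero otherwise. Here max(xᵢ) = 10.59.
Posterior ∝ θ^(−4) · θ^(−4) = θ^(−8) on θ ≥ max(5.3, 10.59) = 10.59.
This density is strictly decreasing in θ, so the posterior mode lies at the lower boundary of the support.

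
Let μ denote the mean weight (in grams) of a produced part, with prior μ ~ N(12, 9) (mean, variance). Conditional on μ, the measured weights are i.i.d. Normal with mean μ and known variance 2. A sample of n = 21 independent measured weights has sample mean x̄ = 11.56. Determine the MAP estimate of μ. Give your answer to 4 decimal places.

n = 21, x̄ = 11.56.
For a Normal prior and Normal likelihood with known variance, the posterior is Normal; its mode equals its mean, the precision-weighted average.
Prior precision 1/σ₀² = 1/9; data precision n/σ² = 21/2 = 10.5.
μ̂ = ((1/9)·12 + 10.5·11.56) / (1/9 + 10.5) = (18407/150)/(191/18) = 55221/4775 ≈ 11.5646.

μ̂_MAP = 11.5646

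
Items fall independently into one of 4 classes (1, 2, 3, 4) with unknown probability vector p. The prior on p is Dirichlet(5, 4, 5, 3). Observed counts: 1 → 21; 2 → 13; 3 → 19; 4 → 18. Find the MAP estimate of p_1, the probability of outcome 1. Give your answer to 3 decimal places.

The posterior is Dirichlet(αᵢ + nᵢ) = Dirichlet(26, 17, 24, 21).
For a Dirichlet(a₁,…,a_K) with all aᵢ > 1, the mode has j-th component (aⱼ − 1)/(Σaᵢ − K).
Here Σaᵢ = 88 and K = 4, so p_1 = (26 − 1)/(88 − 4) = 25/84 ≈ 0.298.

MAP estimate: 0.298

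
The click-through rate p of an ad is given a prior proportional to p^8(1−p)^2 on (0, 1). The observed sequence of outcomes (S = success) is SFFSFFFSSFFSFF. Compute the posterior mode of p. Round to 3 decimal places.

p̂_MAP = 0.542

The prior density ∝ p^8(1−p)^2 is the kernel of Beta(9, 3).
Data: 5 successes in 14 trials (from the sequence). The binomial likelihood contributes p^5(1−p)^9, so the posterior is Beta(9+5, 3+9) = Beta(14, 12).
For Beta(a, b) with a, b > 1 the mode is (a−1)/(a+b−2) = 13/24 ≈ 0.542.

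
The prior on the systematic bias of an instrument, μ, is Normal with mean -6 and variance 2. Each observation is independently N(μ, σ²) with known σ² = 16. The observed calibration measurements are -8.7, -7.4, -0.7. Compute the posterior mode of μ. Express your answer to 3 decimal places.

n = 3; x̄ = ((-8.7) + (-7.4) + (-0.7))/3 = -16.8/3 = -5.6.
For a Normal prior and Normal likelihood with known variance, the posterior is Normal; its mode equals its mean, the precision-weighted average.
Prior precision 1/σ₀² = 1/2 = 0.5; data precision n/σ² = 3/16 = 0.1875.
μ̂ = (0.5·(-6) + 0.1875·(-5.6)) / (0.5 + 0.1875) = (-4.05)/0.6875 = -324/55 ≈ -5.891.

μ̂_MAP = -5.891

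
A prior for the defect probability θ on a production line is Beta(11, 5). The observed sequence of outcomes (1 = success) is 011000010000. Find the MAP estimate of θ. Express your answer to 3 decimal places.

Prior: Beta(11, 5).
Data: 3 successes in 12 trials (from the sequence). The binomial likelihood contributes θ^3(1−θ)^9, so the posterior is Beta(11+3, 5+9) = Beta(14, 14).
For Beta(a, b) with a, b > 1 the mode is (a−1)/(a+b−2) = 13/26 ≈ 0.500.

θ̂_MAP = 0.500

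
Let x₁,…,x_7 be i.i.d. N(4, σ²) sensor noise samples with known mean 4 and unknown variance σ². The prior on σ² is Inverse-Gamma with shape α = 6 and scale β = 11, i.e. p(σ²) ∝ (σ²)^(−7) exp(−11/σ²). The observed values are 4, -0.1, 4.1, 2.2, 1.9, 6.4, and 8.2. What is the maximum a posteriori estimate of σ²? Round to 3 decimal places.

σ̂²_MAP = 3.327

Sum of squared deviations about the known mean: SS = (4−4)² + (-0.1−4)² + (4.1−4)² + (2.2−4)² + (1.9−4)² + (6.4−4)² + (8.2−4)² = 47.87.
The Normal likelihood contributes (σ²)^(−n/2) exp(−SS/(2σ²)), so the posterior is Inverse-Gamma(α + n/2, β + SS/2) = Inverse-Gamma(9.5, 34.935).
The mode of Inverse-Gamma(a, b) is b/(a+1) = 34.935/10.5 ≈ 3.327.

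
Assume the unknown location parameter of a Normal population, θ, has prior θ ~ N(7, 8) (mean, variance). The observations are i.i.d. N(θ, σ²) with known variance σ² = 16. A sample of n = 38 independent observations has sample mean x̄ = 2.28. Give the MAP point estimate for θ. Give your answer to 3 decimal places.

n = 38, x̄ = 2.28.
For a Normal prior and Normal likelihood with known variance, the posterior is Normal; its mode equals its mean, the precision-weighted average.
Prior precision 1/σ₀² = 1/8 = 0.125; data precision n/σ² = 38/16 = 2.375.
θ̂ = (0.125·7 + 2.375·2.28) / (0.125 + 2.375) = 6.29/2.5 = 2.516.

θ̂_MAP = 2.516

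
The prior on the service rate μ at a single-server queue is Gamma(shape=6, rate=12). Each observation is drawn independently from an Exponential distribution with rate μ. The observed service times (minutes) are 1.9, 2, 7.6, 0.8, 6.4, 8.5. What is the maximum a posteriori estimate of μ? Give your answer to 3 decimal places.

The Exponential(rate=μ) likelihood is ∝ μ^n e^(−μΣtᵢ). Here n = 6 and Σtᵢ = 1.9 + 2 + 7.6 + 0.8 + 6.4 + 8.5 = 27.2.
Posterior ∝ μ^5e^(−12μ) · μ^6e^(−27.2μ) = μ^11e^(−39.2μ), i.e. Gamma(12, 39.2).
Mode = (a−1)/b = 11/39.2 ≈ 0.281.

μ̂_MAP = 0.281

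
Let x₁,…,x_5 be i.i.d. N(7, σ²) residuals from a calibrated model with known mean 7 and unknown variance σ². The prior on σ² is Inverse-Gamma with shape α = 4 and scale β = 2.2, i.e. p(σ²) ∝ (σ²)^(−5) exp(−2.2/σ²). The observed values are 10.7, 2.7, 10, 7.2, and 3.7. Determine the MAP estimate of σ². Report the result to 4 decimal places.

Sum of squared deviations about the known mean: SS = (10.7−7)² + (2.7−7)² + (10−7)² + (7.2−7)² + (3.7−7)² = 52.11.
The Normal likelihood contributes (σ²)^(−n/2) exp(−SS/(2σ²)), so the posterior is Inverse-Gamma(α + n/2, β + SS/2) = Inverse-Gamma(6.5, 28.255).
The mode of Inverse-Gamma(a, b) is b/(a+1) = 28.255/7.5 ≈ 3.7673.

σ̂²_MAP = 3.7673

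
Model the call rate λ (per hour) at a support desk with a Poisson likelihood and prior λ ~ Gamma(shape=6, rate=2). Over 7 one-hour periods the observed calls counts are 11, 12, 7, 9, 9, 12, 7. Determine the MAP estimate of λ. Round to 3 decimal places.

Σxᵢ = 11+12+7+9+9+12+7 = 67, with n = 7.
Posterior ∝ λ^5e^(−2λ) · λ^67e^(−7λ) = λ^72e^(−9λ), i.e. Gamma(shape=73, rate=9).
The mode of a Gamma(a, b) with a ≥ 1 (shape–rate) is (a−1)/b = 72/9 ≈ 8.000.

λ̂_MAP = 8.000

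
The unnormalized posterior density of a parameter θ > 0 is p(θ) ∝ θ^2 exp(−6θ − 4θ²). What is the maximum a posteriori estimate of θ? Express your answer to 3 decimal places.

ℓ'(θ) = 2/θ − 6 − 8θ. Setting this to zero and multiplying by θ: 8θ² + 6θ − 2 = 0.
θ = (−6 + √(6² + 4·8·2)) / (2·8) = (−6 + √100) / 16 = (−6 + 10)/16 = 1/4.
ℓ''(θ) = −2/θ² − 8 < 0, confirming a maximum.

θ̂_MAP = 0.250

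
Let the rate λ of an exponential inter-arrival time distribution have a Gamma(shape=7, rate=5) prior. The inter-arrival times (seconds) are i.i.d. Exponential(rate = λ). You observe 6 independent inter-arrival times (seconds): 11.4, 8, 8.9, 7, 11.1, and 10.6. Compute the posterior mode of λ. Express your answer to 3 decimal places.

The Exponential(rate=λ) likelihood is ∝ λ^n e^(−λΣtᵢ). Here n = 6 and Σtᵢ = 11.4 + 8 + 8.9 + 7 + 11.1 + 10.6 = 57.
Posterior ∝ λ^6e^(−5λ) · λ^6e^(−57λ) = λ^12e^(−62λ), i.e. Gamma(13, 62).
Mode = (a−1)/b = 12/62 ≈ 0.194.

λ̂_MAP = 0.194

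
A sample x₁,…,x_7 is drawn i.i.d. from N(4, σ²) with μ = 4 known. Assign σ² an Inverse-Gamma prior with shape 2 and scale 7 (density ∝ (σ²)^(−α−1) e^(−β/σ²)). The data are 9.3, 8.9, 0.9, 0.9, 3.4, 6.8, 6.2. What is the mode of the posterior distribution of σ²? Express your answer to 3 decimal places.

Sum of squared deviations about the known mean: SS = (9.3−4)² + (8.9−4)² + (0.9−4)² + (0.9−4)² + (3.4−4)² + (6.8−4)² + (6.2−4)² = 84.36.
The Normal likelihood contributes (σ²)^(−n/2) exp(−SS/(2σ²)), so the posterior is Inverse-Gamma(α + n/2, β + SS/2) = Inverse-Gamma(5.5, 49.18).
The mode of Inverse-Gamma(a, b) is b/(a+1) = 49.18/6.5 ≈ 7.566.

σ̂²_MAP = 7.566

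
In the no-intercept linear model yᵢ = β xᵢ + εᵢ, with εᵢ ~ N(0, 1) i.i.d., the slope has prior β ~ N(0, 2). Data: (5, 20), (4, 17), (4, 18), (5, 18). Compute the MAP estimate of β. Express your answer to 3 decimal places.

β̂_MAP = 4.000

log p(β | y) = −Σ(yᵢ − βxᵢ)²/(2·1) − β²/(2·2) + const.
Setting the derivative to zero: Σxᵢ(yᵢ − βxᵢ)/1 − β/2 = 0, so β = Σxᵢyᵢ / (Σxᵢ² + σ²/τ²).
Σxᵢyᵢ = 5·20 + 4·17 + 4·18 + 5·18 = 330; Σxᵢ² = 82; σ²/τ² = 0.5.
β̂_MAP = 330 / (82 + 0.5) = 330/82.5 ≈ 4.000.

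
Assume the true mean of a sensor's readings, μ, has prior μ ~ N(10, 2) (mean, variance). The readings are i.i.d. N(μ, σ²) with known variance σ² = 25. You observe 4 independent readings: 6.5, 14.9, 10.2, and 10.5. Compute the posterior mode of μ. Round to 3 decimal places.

μ̂_MAP = 10.127

n = 4; x̄ = (6.5 + 14.9 + 10.2 + 10.5)/4 = 42.1/4 = 10.525.
For a Normal prior and Normal likelihood with known variance, the posterior is Normal; its mode equals its mean, the precision-weighted average.
Prior precision 1/σ₀² = 1/2 = 0.5; data precision n/σ² = 4/25 = 0.16.
μ̂ = (0.5·10 + 0.16·10.525) / (0.5 + 0.16) = 6.684/0.66 = 557/55 ≈ 10.127.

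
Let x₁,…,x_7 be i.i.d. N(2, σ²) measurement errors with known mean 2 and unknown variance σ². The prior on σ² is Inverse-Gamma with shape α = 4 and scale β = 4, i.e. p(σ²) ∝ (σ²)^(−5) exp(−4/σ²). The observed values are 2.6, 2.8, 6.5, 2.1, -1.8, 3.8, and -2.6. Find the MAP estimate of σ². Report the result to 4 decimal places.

Sum of squared deviations about the known mean: SS = (2.6−2)² + (2.8−2)² + (6.5−2)² + (2.1−2)² + (-1.8−2)² + (3.8−2)² + (-2.6−2)² = 60.1.
The Normal likelihood contributes (σ²)^(−n/2) exp(−SS/(2σ²)), so the posterior is Inverse-Gamma(α + n/2, β + SS/2) = Inverse-Gamma(7.5, 34.05).
The mode of Inverse-Gamma(a, b) is b/(a+1) = 34.05/8.5 ≈ 4.0059.

σ̂²_MAP = 4.0059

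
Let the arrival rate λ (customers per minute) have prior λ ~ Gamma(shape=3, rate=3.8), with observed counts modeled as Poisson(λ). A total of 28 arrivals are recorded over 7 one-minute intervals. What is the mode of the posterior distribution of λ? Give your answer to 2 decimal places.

Σxᵢ = 28, n = 7.
Posterior ∝ λ^2e^(−3.8λ) · λ^28e^(−7λ) = λ^30e^(−10.8λ), i.e. Gamma(shape=31, rate=10.8).
The mode of a Gamma(a, b) with a ≥ 1 (shape–rate) is (a−1)/b = 30/10.8 ≈ 2.78.

λ̂_MAP = 2.78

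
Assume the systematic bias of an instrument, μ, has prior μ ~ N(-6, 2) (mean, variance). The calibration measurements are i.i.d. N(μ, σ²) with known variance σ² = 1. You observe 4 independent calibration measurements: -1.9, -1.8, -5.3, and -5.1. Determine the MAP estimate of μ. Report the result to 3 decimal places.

n = 4; x̄ = ((-1.9) + (-1.8) + (-5.3) + (-5.1))/4 = -14.1/4 = -3.525.
For a Normal prior and Normal likelihood with known variance, the posterior is Normal; its mode equals its mean, the precision-weighted average.
Prior precision 1/σ₀² = 1/2 = 0.5; data precision n/σ² = 4/1 = 4.
μ̂ = (0.5·(-6) + 4·(-3.525)) / (0.5 + 4) = (-17.1)/4.5 = -3.800.

μ̂_MAP = -3.800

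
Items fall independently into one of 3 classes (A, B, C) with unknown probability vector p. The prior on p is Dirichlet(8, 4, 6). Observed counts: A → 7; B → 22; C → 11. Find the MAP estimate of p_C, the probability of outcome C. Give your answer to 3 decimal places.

The posterior is Dirichlet(αᵢ + nᵢ) = Dirichlet(15, 26, 17).
For a Dirichlet(a₁,…,a_K) with all aᵢ > 1, the mode has j-th component (aⱼ − 1)/(Σaᵢ − K).
Here Σaᵢ = 58 and K = 3, so p_C = (17 − 1)/(58 − 3) = 16/55 ≈ 0.291.

MAP estimate of p_C = 0.291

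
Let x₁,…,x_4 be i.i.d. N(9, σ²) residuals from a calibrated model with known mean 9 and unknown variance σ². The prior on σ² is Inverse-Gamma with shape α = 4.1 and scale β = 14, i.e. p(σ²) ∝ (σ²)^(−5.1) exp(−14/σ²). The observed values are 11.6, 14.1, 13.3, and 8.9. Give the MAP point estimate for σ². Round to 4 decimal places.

σ̂²_MAP = 5.5824

Sum of squared deviations about the known mean: SS = (11.6−9)² + (14.1−9)² + (13.3−9)² + (8.9−9)² = 51.27.
The Normal likelihood contributes (σ²)^(−n/2) exp(−SS/(2σ²)), so the posterior is Inverse-Gamma(α + n/2, β + SS/2) = Inverse-Gamma(6.1, 39.635).
The mode of Inverse-Gamma(a, b) is b/(a+1) = 39.635/7.1 ≈ 5.5824.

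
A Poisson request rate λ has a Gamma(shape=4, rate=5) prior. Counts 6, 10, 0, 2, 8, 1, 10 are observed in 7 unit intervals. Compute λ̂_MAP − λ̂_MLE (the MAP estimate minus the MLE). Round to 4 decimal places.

MAP − MLE = -1.9524

Σxᵢ = 37. Posterior is Gamma(41, 12); MAP = (41−1)/12 = 40/12 ≈ 3.33333.
MLE = x̄ = 37/7 ≈ 5.28571.
Difference = 40/12 − 37/7 = -41/21 ≈ -1.9524.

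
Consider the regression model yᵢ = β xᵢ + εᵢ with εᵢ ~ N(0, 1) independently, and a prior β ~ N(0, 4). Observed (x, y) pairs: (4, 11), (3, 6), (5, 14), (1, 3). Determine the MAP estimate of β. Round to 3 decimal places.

β̂_MAP = 2.634

log p(β | y) = −Σ(yᵢ − βxᵢ)²/(2·1) − β²/(2·4) + const.
Setting the derivative to zero: Σxᵢ(yᵢ − βxᵢ)/1 − β/4 = 0, so β = Σxᵢyᵢ / (Σxᵢ² + σ²/τ²).
Σxᵢyᵢ = 4·11 + 3·6 + 5·14 + 1·3 = 135; Σxᵢ² = 51; σ²/τ² = 0.25.
β̂_MAP = 135 / (51 + 0.25) = 135/51.25 ≈ 2.634.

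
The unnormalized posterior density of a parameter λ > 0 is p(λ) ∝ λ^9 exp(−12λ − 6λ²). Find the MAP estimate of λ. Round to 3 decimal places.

ℓ'(λ) = 9/λ − 12 − 12λ. Setting this to zero and multiplying by λ: 12λ² + 12λ − 9 = 0.
λ = (−12 + √(12² + 4·12·9)) / (2·12) = (−12 + √576) / 24 = (−12 + 24)/24 = 1/2.
ℓ''(λ) = −9/λ² − 12 < 0, confirming a maximum.

λ̂_MAP = 0.500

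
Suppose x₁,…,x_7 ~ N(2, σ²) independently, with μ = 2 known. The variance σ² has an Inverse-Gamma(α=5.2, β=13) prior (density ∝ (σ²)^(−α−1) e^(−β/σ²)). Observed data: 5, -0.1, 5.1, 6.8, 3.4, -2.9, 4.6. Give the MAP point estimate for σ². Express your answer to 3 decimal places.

σ̂²_MAP = 5.402

Sum of squared deviations about the known mean: SS = (5−2)² + (-0.1−2)² + (5.1−2)² + (6.8−2)² + (3.4−2)² + (-2.9−2)² + (4.6−2)² = 78.79.
The Normal likelihood contributes (σ²)^(−n/2) exp(−SS/(2σ²)), so the posterior is Inverse-Gamma(α + n/2, β + SS/2) = Inverse-Gamma(8.7, 52.395).
The mode of Inverse-Gamma(a, b) is b/(a+1) = 52.395/9.7 ≈ 5.402.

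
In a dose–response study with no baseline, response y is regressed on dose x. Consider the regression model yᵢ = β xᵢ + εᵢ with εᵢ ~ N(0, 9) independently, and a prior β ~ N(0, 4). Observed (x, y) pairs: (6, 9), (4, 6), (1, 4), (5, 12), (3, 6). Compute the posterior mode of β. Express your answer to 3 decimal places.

β̂_MAP = 1.793

log p(β | y) = −Σ(yᵢ − βxᵢ)²/(2·9) − β²/(2·4) + const.
Setting the derivative to zero: Σxᵢ(yᵢ − βxᵢ)/9 − β/4 = 0, so β = Σxᵢyᵢ / (Σxᵢ² + σ²/τ²).
Σxᵢyᵢ = 6·9 + 4·6 + 1·4 + 5·12 + 3·6 = 160; Σxᵢ² = 87; σ²/τ² = 2.25.
β̂_MAP = 160 / (87 + 2.25) = 160/89.25 ≈ 1.793.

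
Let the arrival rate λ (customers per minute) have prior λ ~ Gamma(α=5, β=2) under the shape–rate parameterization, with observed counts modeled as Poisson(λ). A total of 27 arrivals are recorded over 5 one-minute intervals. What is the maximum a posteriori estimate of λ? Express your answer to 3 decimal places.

λ̂_MAP = 4.429

Σxᵢ = 27, n = 5.
Posterior ∝ λ^4e^(−2λ) · λ^27e^(−5λ) = λ^31e^(−7λ), i.e. Gamma(shape=32, rate=7).
The mode of a Gamma(a, b) with a ≥ 1 (shape–rate) is (a−1)/b = 31/7 ≈ 4.429.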